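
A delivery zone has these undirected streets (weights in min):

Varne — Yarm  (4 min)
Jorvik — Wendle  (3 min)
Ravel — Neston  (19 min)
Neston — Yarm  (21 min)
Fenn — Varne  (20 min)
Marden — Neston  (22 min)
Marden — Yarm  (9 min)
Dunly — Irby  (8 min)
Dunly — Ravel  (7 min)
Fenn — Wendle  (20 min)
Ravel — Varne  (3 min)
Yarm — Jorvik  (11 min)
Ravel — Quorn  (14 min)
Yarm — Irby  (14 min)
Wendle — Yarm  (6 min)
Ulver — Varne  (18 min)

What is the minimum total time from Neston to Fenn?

42 min

Running Dijkstra from Neston:
Neston: 0
Ravel: 19  (via Neston)
Yarm: 21  (via Neston)
Varne: 22  (via Ravel)
Marden: 22  (via Neston)
Dunly: 26  (via Ravel)
Wendle: 27  (via Yarm)
Jorvik: 30  (via Wendle)
Quorn: 33  (via Ravel)
Irby: 34  (via Dunly)
Ulver: 40  (via Varne)
Fenn: 42  (via Varne)
Shortest route: Neston → Ravel → Varne → Fenn = 42 min.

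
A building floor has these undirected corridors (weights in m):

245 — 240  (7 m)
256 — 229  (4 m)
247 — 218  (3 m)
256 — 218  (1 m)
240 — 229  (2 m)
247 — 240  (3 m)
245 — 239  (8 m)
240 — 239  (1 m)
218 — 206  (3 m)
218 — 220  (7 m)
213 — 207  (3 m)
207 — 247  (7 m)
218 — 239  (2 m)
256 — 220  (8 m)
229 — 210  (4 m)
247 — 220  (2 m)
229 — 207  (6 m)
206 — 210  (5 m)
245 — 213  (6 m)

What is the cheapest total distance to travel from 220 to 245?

12 m

Enumerating some paths:
220 - 247 - 240 - 245: 2+3+7 = 12
220 - 247 - 240 - 239 - 245: 2+3+1+8 = 14
220 - 247 - 218 - 239 - 240 - 245: 2+3+2+1+7 = 15
The minimum is 12 m via 220 - 247 - 240 - 245.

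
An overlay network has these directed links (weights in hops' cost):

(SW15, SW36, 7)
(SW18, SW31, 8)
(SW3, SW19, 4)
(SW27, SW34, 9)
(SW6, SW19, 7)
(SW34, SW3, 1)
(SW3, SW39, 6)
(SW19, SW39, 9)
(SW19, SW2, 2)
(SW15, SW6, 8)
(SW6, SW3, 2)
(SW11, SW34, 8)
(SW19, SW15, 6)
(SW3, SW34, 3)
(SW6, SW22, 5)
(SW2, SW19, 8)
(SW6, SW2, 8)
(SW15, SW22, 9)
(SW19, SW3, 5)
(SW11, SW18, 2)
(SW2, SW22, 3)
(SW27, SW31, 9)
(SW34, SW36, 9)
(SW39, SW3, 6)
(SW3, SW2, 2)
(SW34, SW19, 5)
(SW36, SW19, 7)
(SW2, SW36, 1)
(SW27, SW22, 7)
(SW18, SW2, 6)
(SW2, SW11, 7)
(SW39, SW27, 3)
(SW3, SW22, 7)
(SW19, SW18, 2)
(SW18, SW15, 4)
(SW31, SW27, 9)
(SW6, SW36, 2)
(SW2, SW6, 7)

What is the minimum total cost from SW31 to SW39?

Candidate routes:
SW31–SW27–SW34–SW19–SW39: 9+9+5+9 = 32
SW31–SW27–SW34–SW3–SW39: 9+9+1+6 = 25
The minimum is 25 hops' cost via SW31–SW27–SW34–SW3–SW39.

25 hops' cost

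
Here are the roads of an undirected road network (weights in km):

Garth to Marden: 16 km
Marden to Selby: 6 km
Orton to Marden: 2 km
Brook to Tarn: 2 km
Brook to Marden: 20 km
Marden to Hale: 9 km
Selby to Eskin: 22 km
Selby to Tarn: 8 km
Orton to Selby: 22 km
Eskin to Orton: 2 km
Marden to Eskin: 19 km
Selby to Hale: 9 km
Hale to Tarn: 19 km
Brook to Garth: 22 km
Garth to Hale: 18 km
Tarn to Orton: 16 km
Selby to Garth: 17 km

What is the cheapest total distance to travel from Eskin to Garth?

Candidate routes:
Eskin - Orton - Marden - Garth: 2+2+16 = 20
Eskin - Orton - Marden - Selby - Garth: 2+2+6+17 = 27
Cheapest is Eskin - Orton - Marden - Garth at 20 km.

20 km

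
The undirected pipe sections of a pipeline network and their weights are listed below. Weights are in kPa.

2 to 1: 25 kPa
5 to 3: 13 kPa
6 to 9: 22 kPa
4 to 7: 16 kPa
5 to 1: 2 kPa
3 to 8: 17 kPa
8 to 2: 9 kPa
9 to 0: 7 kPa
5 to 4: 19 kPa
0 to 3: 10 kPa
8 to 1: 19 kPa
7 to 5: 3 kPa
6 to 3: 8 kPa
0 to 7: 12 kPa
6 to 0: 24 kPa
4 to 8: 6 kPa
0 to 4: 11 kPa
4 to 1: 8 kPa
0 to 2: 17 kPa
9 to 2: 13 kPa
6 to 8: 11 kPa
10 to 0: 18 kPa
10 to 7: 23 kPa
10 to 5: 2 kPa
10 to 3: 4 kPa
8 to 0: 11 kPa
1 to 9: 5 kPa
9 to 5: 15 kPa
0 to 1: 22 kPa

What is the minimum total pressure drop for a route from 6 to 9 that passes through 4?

Shortest 6→4: 6 → 8 → 4 = 17
Best 4 to 9: 4 → 1 → 9 costing 13
Total via 4: 17 + 13 = 30 kPa.

30 kPa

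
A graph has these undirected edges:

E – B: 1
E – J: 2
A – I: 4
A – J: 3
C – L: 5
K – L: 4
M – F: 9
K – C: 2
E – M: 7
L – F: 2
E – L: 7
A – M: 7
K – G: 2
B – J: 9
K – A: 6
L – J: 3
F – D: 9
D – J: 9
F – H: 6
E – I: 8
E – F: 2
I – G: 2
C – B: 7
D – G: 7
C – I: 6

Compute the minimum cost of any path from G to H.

14

Running Dijkstra from G:
G: 0
I: 2  (via G)
K: 2  (via G)
C: 4  (via K)
A: 6  (via I)
L: 6  (via K)
D: 7  (via G)
F: 8  (via L)
J: 9  (via A)
E: 10  (via I)
B: 11  (via C)
M: 13  (via A)
H: 14  (via F)
Shortest route: G → K → L → F → H = 14.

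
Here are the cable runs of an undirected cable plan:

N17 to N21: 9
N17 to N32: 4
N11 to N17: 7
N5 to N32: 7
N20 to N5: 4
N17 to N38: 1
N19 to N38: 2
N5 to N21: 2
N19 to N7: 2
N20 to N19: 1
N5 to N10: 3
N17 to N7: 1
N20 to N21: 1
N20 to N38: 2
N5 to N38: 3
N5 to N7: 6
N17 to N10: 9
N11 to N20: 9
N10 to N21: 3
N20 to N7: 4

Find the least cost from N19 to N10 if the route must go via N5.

Shortest N19→N5: N19–N20–N21–N5 = 4
Shortest N5→N10: N5–N10 = 3
Total via N5: 4 + 3 = 7.

7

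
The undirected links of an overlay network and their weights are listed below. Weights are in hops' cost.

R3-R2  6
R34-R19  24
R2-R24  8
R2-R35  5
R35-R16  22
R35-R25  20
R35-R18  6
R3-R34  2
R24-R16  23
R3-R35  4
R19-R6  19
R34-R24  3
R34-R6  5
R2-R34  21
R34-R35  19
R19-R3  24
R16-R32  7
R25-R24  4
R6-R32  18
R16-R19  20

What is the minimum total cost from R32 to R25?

30 hops' cost

Settle nodes by increasing distance from R32:
R32: 0
R16: 7  (via R32)
R6: 18  (via R32)
R34: 23  (via R6)
R3: 25  (via R34)
R24: 26  (via R34)
R19: 27  (via R16)
R35: 29  (via R16)
R25: 30  (via R24)
Shortest route: R32 → R6 → R34 → R24 → R25 = 30 hops' cost.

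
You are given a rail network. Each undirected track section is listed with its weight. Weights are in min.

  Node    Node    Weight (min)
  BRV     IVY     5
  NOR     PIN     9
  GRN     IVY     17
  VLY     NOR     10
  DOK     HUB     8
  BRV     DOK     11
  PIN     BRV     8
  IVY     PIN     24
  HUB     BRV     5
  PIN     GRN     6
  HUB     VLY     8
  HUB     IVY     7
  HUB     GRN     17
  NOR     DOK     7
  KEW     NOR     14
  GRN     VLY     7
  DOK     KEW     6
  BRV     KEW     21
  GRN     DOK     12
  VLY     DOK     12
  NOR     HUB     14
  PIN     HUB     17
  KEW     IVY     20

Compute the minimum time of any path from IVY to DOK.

15 min

Shortest distances from IVY:
IVY: 0
BRV: 5  (via IVY)
HUB: 7  (via IVY)
PIN: 13  (via BRV)
VLY: 15  (via HUB)
DOK: 15  (via HUB)
Shortest route: IVY–HUB–DOK = 15 min.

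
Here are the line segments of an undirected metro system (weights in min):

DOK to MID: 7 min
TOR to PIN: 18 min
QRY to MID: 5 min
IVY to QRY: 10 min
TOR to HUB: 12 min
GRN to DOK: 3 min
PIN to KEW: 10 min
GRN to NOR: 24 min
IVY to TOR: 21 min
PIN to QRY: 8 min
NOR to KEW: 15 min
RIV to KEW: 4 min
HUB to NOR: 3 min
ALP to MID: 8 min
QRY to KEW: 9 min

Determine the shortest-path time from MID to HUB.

Enumerating some paths:
MID - DOK - GRN - NOR - HUB: 7+3+24+3 = 37
MID - QRY - KEW - NOR - HUB: 5+9+15+3 = 32
Cheapest is MID - QRY - KEW - NOR - HUB at 32 min.

32 min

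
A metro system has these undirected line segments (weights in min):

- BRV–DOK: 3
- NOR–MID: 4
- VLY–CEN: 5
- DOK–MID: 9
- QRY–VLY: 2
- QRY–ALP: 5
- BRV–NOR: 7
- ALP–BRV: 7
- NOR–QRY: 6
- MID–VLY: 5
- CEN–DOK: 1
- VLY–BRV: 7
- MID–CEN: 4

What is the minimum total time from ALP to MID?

Running Dijkstra from ALP:
ALP: 0
QRY: 5  (via ALP)
BRV: 7  (via ALP)
VLY: 7  (via QRY)
DOK: 10  (via BRV)
CEN: 11  (via DOK)
NOR: 11  (via QRY)
MID: 12  (via VLY)
Shortest route: ALP–QRY–VLY–MID = 12 min.

12 min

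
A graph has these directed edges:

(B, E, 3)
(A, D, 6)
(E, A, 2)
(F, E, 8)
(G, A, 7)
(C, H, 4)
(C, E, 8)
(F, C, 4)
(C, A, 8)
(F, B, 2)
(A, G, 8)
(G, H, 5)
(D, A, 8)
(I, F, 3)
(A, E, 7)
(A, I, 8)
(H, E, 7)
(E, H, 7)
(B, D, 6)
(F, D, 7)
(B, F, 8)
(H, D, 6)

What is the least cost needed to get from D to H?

Settle nodes by increasing distance from D:
D: 0
A: 8  (via D)
E: 15  (via A)
G: 16  (via A)
I: 16  (via A)
F: 19  (via I)
B: 21  (via F)
H: 21  (via G)
Shortest route: D → A → G → H = 21.

21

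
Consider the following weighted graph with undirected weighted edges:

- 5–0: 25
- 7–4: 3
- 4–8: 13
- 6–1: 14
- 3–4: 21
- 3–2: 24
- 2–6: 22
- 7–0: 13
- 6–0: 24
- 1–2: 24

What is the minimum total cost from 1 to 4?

54

Settle nodes by increasing distance from 1:
1: 0
6: 14  (via 1)
2: 24  (via 1)
0: 38  (via 6)
3: 48  (via 2)
7: 51  (via 0)
4: 54  (via 7)
Shortest route: 1 → 6 → 0 → 7 → 4 = 54.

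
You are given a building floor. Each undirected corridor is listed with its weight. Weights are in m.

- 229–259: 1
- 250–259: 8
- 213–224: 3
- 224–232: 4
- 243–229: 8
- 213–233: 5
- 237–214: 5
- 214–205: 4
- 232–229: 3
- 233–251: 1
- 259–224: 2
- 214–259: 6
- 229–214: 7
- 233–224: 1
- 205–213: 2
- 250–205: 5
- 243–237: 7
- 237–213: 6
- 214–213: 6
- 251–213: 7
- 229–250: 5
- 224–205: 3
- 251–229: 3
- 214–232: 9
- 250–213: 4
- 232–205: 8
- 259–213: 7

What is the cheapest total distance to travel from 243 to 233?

Compare a few routes:
243 - 229 - 251 - 233: 8+3+1 = 12
243 - 229 - 232 - 224 - 233: 8+3+4+1 = 16
Cheapest is 243 - 229 - 251 - 233 at 12 m.

12 m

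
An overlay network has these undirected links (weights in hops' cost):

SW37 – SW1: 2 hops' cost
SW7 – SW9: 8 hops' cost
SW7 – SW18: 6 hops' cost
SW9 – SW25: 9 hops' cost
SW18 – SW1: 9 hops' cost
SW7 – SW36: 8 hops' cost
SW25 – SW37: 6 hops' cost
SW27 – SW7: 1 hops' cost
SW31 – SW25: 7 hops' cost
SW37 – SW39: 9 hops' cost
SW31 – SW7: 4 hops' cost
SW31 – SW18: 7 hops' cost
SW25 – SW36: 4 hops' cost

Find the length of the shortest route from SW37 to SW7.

17 hops' cost

Compare a few routes:
SW37 - SW1 - SW18 - SW7: 2+9+6 = 17
SW37 - SW25 - SW9 - SW7: 6+9+8 = 23
SW37 - SW1 - SW18 - SW31 - SW7: 2+9+7+4 = 22
SW37 - SW25 - SW36 - SW7: 6+4+8 = 18
The minimum is 17 hops' cost via SW37 - SW1 - SW18 - SW7.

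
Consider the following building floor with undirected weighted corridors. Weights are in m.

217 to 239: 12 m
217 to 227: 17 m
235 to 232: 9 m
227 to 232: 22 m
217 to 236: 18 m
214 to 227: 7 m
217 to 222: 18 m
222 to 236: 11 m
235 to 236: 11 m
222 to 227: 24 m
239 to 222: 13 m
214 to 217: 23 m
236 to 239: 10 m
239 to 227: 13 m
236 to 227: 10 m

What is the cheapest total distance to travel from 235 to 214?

Shortest distances from 235:
235: 0
232: 9  (via 235)
236: 11  (via 235)
227: 21  (via 236)
239: 21  (via 236)
222: 22  (via 236)
214: 28  (via 227)
Shortest route: 235–236–227–214 = 28 m.

28 m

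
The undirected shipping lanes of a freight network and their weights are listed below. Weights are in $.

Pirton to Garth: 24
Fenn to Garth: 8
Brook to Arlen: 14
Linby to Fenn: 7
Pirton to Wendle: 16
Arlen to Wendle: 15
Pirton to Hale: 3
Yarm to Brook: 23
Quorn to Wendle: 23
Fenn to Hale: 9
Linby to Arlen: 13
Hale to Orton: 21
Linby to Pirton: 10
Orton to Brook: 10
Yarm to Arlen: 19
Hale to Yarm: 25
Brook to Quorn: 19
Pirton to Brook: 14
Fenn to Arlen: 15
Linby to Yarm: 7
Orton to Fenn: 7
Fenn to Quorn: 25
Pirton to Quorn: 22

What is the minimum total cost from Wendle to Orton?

Enumerating some paths:
Wendle → Arlen → Fenn → Orton: 15+15+7 = 37
Wendle → Pirton → Hale → Fenn → Orton: 16+3+9+7 = 35
Wendle → Arlen → Brook → Orton: 15+14+10 = 39
Cheapest is Wendle → Pirton → Hale → Fenn → Orton at $35.

$35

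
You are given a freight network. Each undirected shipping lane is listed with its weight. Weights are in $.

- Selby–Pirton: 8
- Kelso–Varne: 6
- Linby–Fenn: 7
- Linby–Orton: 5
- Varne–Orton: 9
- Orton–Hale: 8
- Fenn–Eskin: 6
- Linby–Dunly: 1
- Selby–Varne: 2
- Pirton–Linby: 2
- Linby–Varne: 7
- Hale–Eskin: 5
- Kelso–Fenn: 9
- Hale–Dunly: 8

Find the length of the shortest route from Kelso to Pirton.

Compare a few routes:
Kelso - Fenn - Linby - Pirton: 9+7+2 = 18
Kelso - Varne - Linby - Pirton: 6+7+2 = 15
Kelso - Varne - Selby - Pirton: 6+2+8 = 16
Kelso - Varne - Orton - Linby - Pirton: 6+9+5+2 = 22
The minimum is $15 via Kelso - Varne - Linby - Pirton.

$15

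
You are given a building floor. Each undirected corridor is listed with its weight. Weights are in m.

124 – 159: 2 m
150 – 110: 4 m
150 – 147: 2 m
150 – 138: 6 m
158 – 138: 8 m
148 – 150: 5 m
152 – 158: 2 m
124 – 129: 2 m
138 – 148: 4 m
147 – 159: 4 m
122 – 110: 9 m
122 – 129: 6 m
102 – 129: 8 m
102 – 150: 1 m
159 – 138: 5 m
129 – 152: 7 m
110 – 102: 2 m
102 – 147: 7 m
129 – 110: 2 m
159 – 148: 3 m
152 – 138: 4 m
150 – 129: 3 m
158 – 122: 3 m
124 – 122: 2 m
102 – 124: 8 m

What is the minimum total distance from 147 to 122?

8 m

Candidate routes:
147 - 150 - 129 - 124 - 122: 2+3+2+2 = 9
147 - 159 - 124 - 122: 4+2+2 = 8
Cheapest is 147 - 159 - 124 - 122 at 8 m.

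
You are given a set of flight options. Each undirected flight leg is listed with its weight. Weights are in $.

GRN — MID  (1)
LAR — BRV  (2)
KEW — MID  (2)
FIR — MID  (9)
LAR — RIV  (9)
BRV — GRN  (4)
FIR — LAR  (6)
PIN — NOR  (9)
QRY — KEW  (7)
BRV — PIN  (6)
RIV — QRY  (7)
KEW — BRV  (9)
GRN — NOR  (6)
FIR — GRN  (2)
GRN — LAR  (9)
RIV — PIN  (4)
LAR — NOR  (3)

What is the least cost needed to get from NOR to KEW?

Candidate routes:
NOR–LAR–BRV–KEW: 3+2+9 = 14
NOR–LAR–FIR–GRN–MID–KEW: 3+6+2+1+2 = 14
NOR–GRN–MID–KEW: 6+1+2 = 9
NOR–LAR–BRV–GRN–MID–KEW: 3+2+4+1+2 = 12
The minimum is $9 via NOR–GRN–MID–KEW.

$9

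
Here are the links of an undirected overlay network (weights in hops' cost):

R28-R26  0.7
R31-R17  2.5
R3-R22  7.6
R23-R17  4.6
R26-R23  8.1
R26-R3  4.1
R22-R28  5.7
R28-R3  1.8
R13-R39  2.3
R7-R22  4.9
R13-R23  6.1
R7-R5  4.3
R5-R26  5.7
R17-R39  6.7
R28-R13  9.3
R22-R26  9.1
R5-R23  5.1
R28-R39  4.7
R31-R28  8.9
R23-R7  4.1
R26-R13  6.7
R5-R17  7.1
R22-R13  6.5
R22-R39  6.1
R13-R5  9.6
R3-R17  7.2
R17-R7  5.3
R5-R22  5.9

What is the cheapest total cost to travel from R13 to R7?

Enumerating some paths:
R13 - R23 - R7: 6.1+4.1 = 10.2
R13 - R22 - R7: 6.5+4.9 = 11.4
R13 - R39 - R22 - R7: 2.3+6.1+4.9 = 13.3
Cheapest is R13 - R23 - R7 at 10.2 hops' cost.

10.2 hops' cost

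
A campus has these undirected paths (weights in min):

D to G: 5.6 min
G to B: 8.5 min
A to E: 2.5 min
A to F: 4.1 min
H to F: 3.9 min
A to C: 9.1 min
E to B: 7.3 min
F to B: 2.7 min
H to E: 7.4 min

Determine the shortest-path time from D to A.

20.9 min

Running Dijkstra from D:
D: 0
G: 5.6  (via D)
B: 14.1  (via G)
F: 16.8  (via B)
H: 20.7  (via F)
A: 20.9  (via F)
Shortest route: D–G–B–F–A = 20.9 min.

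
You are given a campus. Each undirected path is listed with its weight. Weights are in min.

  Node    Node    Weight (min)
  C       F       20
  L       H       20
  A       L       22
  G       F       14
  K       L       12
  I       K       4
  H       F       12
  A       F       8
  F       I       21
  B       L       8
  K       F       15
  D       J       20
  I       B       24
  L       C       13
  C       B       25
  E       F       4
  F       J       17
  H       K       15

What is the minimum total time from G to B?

49 min

Compare a few routes:
G - F - A - L - B: 14+8+22+8 = 52
G - F - H - L - B: 14+12+20+8 = 54
G - F - K - L - B: 14+15+12+8 = 49
Cheapest is G - F - K - L - B at 49 min.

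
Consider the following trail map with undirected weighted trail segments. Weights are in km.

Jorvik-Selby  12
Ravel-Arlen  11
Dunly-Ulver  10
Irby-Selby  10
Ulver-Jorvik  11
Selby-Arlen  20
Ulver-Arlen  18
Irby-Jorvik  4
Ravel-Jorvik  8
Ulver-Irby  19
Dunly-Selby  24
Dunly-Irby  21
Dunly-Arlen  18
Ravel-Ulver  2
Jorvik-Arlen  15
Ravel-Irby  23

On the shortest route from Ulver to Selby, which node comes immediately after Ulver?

Candidate routes:
Ulver–Jorvik–Selby: 11+12 = 23
Ulver–Ravel–Jorvik–Selby: 2+8+12 = 22
Cheapest is Ulver–Ravel–Jorvik–Selby at 22 km.
So from Ulver the first move is to Ravel.

Ravel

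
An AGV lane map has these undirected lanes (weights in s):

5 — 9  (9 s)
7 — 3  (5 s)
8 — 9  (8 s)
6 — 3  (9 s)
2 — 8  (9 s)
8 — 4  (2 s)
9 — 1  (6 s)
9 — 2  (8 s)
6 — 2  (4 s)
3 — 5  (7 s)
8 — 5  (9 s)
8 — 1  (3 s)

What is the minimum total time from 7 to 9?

21 s

Settle nodes by increasing distance from 7:
7: 0
3: 5  (via 7)
5: 12  (via 3)
6: 14  (via 3)
2: 18  (via 6)
8: 21  (via 5)
9: 21  (via 5)
Shortest route: 7–3–5–9 = 21 s.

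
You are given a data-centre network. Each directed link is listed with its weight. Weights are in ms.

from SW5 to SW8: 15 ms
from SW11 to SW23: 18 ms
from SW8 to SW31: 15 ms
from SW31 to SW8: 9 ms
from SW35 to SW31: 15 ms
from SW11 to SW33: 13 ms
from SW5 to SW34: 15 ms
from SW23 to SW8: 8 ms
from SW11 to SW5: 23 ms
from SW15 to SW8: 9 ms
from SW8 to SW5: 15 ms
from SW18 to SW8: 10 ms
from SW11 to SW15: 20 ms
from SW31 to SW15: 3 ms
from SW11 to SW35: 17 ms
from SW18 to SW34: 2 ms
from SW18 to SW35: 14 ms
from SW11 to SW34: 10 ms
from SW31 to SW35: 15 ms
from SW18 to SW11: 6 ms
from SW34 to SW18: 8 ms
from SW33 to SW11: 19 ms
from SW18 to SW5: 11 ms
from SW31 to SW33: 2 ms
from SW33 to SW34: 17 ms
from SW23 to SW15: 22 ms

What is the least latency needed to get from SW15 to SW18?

47 ms

Settle nodes by increasing distance from SW15:
SW15: 0
SW8: 9  (via SW15)
SW31: 24  (via SW8)
SW5: 24  (via SW8)
SW33: 26  (via SW31)
SW35: 39  (via SW31)
SW34: 39  (via SW5)
SW11: 45  (via SW33)
SW18: 47  (via SW34)
Shortest route: SW15 → SW8 → SW5 → SW34 → SW18 = 47 ms.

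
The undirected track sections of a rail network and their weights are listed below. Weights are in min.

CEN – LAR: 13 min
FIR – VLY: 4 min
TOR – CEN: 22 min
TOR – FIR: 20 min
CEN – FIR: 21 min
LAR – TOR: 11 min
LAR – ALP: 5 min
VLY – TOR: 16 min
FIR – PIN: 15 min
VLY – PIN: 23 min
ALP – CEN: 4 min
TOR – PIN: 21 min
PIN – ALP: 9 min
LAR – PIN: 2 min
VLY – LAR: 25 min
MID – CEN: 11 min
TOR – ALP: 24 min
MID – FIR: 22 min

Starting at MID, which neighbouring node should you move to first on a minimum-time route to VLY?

Compare a few routes:
MID - CEN - FIR - VLY: 11+21+4 = 36
MID - CEN - ALP - LAR - PIN - FIR - VLY: 11+4+5+2+15+4 = 41
MID - FIR - VLY: 22+4 = 26
The minimum is 26 min via MID - FIR - VLY.
So from MID the first move is to FIR.

FIR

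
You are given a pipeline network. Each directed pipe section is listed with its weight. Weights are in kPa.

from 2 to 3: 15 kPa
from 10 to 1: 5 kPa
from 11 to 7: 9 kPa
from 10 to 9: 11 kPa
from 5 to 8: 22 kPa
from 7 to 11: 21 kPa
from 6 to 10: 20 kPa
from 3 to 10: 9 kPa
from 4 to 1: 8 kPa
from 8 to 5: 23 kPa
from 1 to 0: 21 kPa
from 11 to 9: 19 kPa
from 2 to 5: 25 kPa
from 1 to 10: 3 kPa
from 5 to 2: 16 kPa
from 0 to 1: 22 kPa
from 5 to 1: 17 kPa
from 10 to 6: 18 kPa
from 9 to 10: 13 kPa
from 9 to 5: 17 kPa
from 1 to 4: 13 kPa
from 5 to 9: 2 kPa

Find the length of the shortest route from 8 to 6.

Compare a few routes:
8 → 5 → 1 → 10 → 6: 23+17+3+18 = 61
8 → 5 → 9 → 10 → 6: 23+2+13+18 = 56
8 → 5 → 2 → 3 → 10 → 6: 23+16+15+9+18 = 81
The minimum is 56 kPa via 8 → 5 → 9 → 10 → 6.

56 kPa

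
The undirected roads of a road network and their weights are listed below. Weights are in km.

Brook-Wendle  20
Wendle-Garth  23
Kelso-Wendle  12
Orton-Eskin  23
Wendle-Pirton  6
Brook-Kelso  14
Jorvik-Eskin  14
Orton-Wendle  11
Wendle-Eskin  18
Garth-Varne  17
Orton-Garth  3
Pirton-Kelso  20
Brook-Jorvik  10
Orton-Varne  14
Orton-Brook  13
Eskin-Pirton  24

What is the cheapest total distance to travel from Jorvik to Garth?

Shortest distances from Jorvik:
Jorvik: 0
Brook: 10  (via Jorvik)
Eskin: 14  (via Jorvik)
Orton: 23  (via Brook)
Kelso: 24  (via Brook)
Garth: 26  (via Orton)
Shortest route: Jorvik → Brook → Orton → Garth = 26 km.

26 km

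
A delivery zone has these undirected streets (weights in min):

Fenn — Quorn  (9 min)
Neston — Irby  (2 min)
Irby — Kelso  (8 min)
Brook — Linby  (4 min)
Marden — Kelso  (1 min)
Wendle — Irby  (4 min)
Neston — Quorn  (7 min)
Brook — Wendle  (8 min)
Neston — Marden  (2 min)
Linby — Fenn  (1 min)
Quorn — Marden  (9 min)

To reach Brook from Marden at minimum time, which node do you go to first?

Neston

Candidate routes:
Marden → Kelso → Irby → Wendle → Brook: 1+8+4+8 = 21
Marden → Neston → Irby → Wendle → Brook: 2+2+4+8 = 16
The minimum is 16 min via Marden → Neston → Irby → Wendle → Brook.
So from Marden the first move is to Neston.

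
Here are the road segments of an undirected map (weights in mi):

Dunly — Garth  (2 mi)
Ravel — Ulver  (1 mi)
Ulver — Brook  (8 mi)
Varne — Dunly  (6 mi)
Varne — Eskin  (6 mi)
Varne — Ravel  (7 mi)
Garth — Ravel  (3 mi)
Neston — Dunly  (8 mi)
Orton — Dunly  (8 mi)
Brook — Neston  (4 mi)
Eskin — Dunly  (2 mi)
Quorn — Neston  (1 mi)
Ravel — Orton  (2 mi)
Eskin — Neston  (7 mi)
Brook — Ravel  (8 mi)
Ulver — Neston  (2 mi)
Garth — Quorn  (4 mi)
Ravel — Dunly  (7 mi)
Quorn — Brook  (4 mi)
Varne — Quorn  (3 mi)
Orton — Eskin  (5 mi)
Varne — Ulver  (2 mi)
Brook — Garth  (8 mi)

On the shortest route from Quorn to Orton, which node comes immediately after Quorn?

Candidate routes:
Quorn–Varne–Ravel–Orton: 3+7+2 = 12
Quorn–Neston–Ulver–Ravel–Orton: 1+2+1+2 = 6
Quorn–Varne–Ulver–Ravel–Orton: 3+2+1+2 = 8
Quorn–Garth–Ravel–Orton: 4+3+2 = 9
Cheapest is Quorn–Neston–Ulver–Ravel–Orton at 6 mi.
So from Quorn the first move is to Neston.

Neston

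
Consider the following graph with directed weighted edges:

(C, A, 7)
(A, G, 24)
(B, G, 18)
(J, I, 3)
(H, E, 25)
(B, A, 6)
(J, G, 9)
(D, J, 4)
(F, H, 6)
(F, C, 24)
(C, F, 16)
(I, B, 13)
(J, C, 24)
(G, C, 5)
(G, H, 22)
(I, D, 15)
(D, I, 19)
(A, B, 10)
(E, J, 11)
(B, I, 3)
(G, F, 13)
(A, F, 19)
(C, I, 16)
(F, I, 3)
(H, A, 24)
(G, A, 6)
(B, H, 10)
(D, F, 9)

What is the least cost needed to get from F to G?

31

Settle nodes by increasing distance from F:
F: 0
I: 3  (via F)
H: 6  (via F)
B: 16  (via I)
D: 18  (via I)
A: 22  (via B)
J: 22  (via D)
C: 24  (via F)
E: 31  (via H)
G: 31  (via J)
Shortest route: F → I → D → J → G = 31.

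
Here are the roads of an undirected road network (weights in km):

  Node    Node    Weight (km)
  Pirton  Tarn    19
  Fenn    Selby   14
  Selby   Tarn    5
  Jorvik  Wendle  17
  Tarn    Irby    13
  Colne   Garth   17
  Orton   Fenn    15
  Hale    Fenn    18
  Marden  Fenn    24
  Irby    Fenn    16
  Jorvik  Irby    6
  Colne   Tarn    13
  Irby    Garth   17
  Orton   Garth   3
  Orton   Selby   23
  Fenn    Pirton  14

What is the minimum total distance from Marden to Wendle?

63 km

Compare a few routes:
Marden - Fenn - Selby - Tarn - Irby - Jorvik - Wendle: 24+14+5+13+6+17 = 79
Marden - Fenn - Orton - Garth - Irby - Jorvik - Wendle: 24+15+3+17+6+17 = 82
Marden - Fenn - Irby - Jorvik - Wendle: 24+16+6+17 = 63
The minimum is 63 km via Marden - Fenn - Irby - Jorvik - Wendle.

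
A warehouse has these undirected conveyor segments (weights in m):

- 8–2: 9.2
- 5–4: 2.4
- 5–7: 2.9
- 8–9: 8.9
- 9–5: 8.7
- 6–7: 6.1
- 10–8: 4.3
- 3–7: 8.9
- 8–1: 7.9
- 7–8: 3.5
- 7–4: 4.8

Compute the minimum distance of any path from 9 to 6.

Shortest distances from 9:
9: 0
5: 8.7  (via 9)
8: 8.9  (via 9)
4: 11.1  (via 5)
7: 11.6  (via 5)
10: 13.2  (via 8)
1: 16.8  (via 8)
6: 17.7  (via 7)
Shortest route: 9–5–7–6 = 17.7 m.

17.7 m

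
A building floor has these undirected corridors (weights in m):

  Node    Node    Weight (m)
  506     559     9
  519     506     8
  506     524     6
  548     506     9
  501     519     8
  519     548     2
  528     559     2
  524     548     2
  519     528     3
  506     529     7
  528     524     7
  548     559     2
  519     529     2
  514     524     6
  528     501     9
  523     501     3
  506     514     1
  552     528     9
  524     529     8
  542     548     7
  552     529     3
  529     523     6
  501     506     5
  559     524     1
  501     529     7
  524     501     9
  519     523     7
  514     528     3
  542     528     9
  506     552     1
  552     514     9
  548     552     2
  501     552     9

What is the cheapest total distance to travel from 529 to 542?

Candidate routes:
529 → 519 → 528 → 559 → 548 → 542: 2+3+2+2+7 = 16
529 → 519 → 528 → 542: 2+3+9 = 14
529 → 519 → 548 → 542: 2+2+7 = 11
529 → 552 → 548 → 542: 3+2+7 = 12
The minimum is 11 m via 529 → 519 → 548 → 542.

11 m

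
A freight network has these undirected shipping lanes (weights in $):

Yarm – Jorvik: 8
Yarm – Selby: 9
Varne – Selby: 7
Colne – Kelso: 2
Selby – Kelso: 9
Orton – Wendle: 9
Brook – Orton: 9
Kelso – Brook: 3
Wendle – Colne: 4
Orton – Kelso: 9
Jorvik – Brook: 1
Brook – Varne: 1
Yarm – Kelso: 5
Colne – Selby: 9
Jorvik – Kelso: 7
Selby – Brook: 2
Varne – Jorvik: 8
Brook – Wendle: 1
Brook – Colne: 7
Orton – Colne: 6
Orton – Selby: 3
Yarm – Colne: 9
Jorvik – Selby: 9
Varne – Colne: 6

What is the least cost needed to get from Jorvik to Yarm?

Shortest distances from Jorvik:
Jorvik: 0
Brook: 1  (via Jorvik)
Varne: 2  (via Brook)
Wendle: 2  (via Brook)
Selby: 3  (via Brook)
Kelso: 4  (via Brook)
Colne: 6  (via Wendle)
Orton: 6  (via Selby)
Yarm: 8  (via Jorvik)
Shortest route: Jorvik → Yarm = $8.

$8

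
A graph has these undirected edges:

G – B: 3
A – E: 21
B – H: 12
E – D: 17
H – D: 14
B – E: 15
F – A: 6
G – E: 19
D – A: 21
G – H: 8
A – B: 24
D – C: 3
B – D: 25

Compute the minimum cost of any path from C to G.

25

Settle nodes by increasing distance from C:
C: 0
D: 3  (via C)
H: 17  (via D)
E: 20  (via D)
A: 24  (via D)
G: 25  (via H)
Shortest route: C → D → H → G = 25.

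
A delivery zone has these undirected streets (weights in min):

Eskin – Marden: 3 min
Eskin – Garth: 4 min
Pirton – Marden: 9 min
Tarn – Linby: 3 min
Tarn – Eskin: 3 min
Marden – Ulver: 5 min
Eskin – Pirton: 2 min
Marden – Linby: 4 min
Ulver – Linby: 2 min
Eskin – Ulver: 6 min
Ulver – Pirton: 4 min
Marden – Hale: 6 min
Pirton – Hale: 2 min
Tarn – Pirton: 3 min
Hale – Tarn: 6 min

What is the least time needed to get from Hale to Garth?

Compare a few routes:
Hale → Pirton → Tarn → Eskin → Garth: 2+3+3+4 = 12
Hale → Marden → Eskin → Garth: 6+3+4 = 13
Hale → Tarn → Eskin → Garth: 6+3+4 = 13
Hale → Pirton → Eskin → Garth: 2+2+4 = 8
Cheapest is Hale → Pirton → Eskin → Garth at 8 min.

8 min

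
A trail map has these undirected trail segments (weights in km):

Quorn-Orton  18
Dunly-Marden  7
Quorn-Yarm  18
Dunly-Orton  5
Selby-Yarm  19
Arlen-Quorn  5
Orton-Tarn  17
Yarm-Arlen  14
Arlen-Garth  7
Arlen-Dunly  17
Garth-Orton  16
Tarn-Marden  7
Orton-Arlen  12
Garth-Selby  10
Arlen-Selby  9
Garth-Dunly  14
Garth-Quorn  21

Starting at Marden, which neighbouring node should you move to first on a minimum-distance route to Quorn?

Candidate routes:
Marden - Dunly - Orton - Garth - Arlen - Quorn: 7+5+16+7+5 = 40
Marden - Dunly - Arlen - Quorn: 7+17+5 = 29
Marden - Dunly - Orton - Quorn: 7+5+18 = 30
Marden - Dunly - Garth - Arlen - Quorn: 7+14+7+5 = 33
The minimum is 29 km via Marden - Dunly - Arlen - Quorn.
So from Marden the first move is to Dunly.

Dunly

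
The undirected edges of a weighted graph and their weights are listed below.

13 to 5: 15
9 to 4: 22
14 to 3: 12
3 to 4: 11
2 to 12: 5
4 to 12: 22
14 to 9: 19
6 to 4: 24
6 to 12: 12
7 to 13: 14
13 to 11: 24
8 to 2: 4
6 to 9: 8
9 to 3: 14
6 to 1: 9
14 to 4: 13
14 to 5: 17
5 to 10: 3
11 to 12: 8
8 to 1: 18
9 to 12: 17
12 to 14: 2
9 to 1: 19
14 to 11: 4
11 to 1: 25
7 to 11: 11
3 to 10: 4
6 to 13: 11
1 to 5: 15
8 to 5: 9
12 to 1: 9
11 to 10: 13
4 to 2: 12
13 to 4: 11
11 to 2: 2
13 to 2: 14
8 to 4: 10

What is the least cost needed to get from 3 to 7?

Shortest distances from 3:
3: 0
10: 4  (via 3)
5: 7  (via 10)
4: 11  (via 3)
14: 12  (via 3)
9: 14  (via 3)
12: 14  (via 14)
8: 16  (via 5)
11: 16  (via 14)
2: 18  (via 11)
1: 22  (via 5)
6: 22  (via 9)
13: 22  (via 5)
7: 27  (via 11)
Shortest route: 3 → 14 → 11 → 7 = 27.

27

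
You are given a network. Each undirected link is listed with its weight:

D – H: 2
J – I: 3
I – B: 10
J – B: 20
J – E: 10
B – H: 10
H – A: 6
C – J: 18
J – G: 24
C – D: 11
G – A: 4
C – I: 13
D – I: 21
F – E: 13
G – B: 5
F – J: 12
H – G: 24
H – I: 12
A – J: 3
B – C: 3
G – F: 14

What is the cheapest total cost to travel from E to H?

19

Compare a few routes:
E → J → A → H: 10+3+6 = 19
E → J → I → H: 10+3+12 = 25
E → J → I → B → H: 10+3+10+10 = 33
E → J → A → G → B → H: 10+3+4+5+10 = 32
The minimum is 19 via E → J → A → H.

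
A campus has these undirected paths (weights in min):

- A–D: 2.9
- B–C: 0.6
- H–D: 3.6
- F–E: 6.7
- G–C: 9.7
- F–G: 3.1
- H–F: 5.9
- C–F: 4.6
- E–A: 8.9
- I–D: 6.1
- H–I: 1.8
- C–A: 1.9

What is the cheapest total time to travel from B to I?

Running Dijkstra from B:
B: 0
C: 0.6  (via B)
A: 2.5  (via C)
F: 5.2  (via C)
D: 5.4  (via A)
G: 8.3  (via F)
H: 9  (via D)
I: 10.8  (via H)
Shortest route: B–C–A–D–H–I = 10.8 min.

10.8 min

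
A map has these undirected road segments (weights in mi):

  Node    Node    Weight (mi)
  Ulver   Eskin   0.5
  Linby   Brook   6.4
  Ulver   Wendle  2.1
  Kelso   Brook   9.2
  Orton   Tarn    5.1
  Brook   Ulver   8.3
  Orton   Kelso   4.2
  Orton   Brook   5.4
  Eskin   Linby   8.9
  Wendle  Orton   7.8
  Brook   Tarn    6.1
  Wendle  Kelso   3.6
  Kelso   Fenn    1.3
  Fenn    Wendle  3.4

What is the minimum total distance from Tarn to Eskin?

Enumerating some paths:
Tarn → Brook → Ulver → Eskin: 6.1+8.3+0.5 = 14.9
Tarn → Orton → Wendle → Ulver → Eskin: 5.1+7.8+2.1+0.5 = 15.5
Tarn → Orton → Kelso → Fenn → Wendle → Ulver → Eskin: 5.1+4.2+1.3+3.4+2.1+0.5 = 16.6
Tarn → Orton → Kelso → Wendle → Ulver → Eskin: 5.1+4.2+3.6+2.1+0.5 = 15.5
Cheapest is Tarn → Brook → Ulver → Eskin at 14.9 mi.

14.9 mi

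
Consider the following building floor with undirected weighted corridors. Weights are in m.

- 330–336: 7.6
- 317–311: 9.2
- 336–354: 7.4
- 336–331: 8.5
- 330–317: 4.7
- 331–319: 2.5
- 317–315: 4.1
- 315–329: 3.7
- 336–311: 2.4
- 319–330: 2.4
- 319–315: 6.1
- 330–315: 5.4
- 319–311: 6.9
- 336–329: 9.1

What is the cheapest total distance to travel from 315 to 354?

Shortest distances from 315:
315: 0
329: 3.7  (via 315)
317: 4.1  (via 315)
330: 5.4  (via 315)
319: 6.1  (via 315)
331: 8.6  (via 319)
336: 12.8  (via 329)
311: 13  (via 319)
354: 20.2  (via 336)
Shortest route: 315–329–336–354 = 20.2 m.

20.2 m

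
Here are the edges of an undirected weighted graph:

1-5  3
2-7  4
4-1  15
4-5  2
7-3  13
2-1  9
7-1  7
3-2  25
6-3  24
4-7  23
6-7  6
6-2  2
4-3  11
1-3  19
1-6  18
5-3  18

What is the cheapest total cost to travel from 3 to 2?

17

Enumerating some paths:
3 - 7 - 2: 13+4 = 17
3 - 7 - 6 - 2: 13+6+2 = 21
The minimum is 17 via 3 - 7 - 2.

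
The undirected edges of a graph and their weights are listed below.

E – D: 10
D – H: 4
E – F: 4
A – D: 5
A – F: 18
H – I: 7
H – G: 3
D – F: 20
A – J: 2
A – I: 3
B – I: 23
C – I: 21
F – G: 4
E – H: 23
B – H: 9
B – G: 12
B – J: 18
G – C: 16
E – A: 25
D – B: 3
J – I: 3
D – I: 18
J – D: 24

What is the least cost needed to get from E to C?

Enumerating some paths:
E–F–G–H–I–C: 4+4+3+7+21 = 39
E–D–A–I–C: 10+5+3+21 = 39
E–F–G–C: 4+4+16 = 24
E–D–H–G–C: 10+4+3+16 = 33
The minimum is 24 via E–F–G–C.

24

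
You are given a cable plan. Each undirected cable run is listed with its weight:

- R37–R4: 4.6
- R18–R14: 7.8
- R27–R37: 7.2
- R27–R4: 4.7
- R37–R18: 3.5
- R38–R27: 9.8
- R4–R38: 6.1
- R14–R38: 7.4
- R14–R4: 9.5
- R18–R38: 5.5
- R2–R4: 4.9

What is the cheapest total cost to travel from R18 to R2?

Candidate routes:
R18 - R14 - R4 - R2: 7.8+9.5+4.9 = 22.2
R18 - R37 - R27 - R4 - R2: 3.5+7.2+4.7+4.9 = 20.3
R18 - R38 - R4 - R2: 5.5+6.1+4.9 = 16.5
R18 - R37 - R4 - R2: 3.5+4.6+4.9 = 13
The minimum is 13 via R18 - R37 - R4 - R2.

13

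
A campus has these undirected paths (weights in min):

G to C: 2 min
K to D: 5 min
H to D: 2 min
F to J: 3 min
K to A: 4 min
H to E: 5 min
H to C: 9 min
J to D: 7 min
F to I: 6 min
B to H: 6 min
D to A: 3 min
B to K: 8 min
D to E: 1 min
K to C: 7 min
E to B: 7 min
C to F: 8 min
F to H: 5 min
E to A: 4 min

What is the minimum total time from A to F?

10 min

Candidate routes:
A - E - D - H - F: 4+1+2+5 = 12
A - D - J - F: 3+7+3 = 13
A - D - H - F: 3+2+5 = 10
A - E - H - F: 4+5+5 = 14
Cheapest is A - D - H - F at 10 min.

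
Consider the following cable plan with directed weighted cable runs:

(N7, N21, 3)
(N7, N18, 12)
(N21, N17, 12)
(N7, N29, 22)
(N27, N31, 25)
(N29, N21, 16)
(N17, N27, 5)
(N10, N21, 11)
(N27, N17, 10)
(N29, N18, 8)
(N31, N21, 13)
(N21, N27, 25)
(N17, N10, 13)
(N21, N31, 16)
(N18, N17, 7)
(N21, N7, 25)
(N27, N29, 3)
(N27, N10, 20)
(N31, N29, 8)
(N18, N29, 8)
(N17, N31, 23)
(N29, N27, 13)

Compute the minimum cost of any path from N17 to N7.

Enumerating some paths:
N17–N31–N21–N7: 23+13+25 = 61
N17–N27–N29–N21–N7: 5+3+16+25 = 49
The minimum is 49 via N17–N27–N29–N21–N7.

49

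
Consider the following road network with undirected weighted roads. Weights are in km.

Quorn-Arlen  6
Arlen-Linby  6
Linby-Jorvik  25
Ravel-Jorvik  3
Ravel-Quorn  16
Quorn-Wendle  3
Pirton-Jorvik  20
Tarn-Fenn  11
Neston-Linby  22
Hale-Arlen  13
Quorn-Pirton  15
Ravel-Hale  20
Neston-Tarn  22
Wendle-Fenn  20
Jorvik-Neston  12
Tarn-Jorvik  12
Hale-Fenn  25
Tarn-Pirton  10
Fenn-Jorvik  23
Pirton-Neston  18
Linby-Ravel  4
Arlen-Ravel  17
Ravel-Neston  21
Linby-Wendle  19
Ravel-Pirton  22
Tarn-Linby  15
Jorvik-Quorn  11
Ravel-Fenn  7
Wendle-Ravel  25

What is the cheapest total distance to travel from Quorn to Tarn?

Compare a few routes:
Quorn - Jorvik - Tarn: 11+12 = 23
Quorn - Pirton - Tarn: 15+10 = 25
The minimum is 23 km via Quorn - Jorvik - Tarn.

23 km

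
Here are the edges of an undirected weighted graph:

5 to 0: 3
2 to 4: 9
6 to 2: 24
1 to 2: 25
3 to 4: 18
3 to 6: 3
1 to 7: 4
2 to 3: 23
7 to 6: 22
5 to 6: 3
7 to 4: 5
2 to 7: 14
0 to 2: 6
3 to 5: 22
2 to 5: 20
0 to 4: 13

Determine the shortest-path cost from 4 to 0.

Settle nodes by increasing distance from 4:
4: 0
7: 5  (via 4)
1: 9  (via 7)
2: 9  (via 4)
0: 13  (via 4)
Shortest route: 4 → 0 = 13.

13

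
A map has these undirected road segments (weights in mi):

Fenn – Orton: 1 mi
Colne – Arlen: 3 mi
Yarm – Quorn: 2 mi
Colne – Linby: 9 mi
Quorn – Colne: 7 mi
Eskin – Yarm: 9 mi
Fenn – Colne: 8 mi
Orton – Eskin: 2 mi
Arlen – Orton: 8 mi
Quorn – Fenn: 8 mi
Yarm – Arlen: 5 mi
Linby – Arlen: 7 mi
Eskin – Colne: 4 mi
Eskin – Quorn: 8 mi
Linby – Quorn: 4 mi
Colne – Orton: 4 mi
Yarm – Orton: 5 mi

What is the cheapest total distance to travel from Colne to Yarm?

Enumerating some paths:
Colne - Arlen - Yarm: 3+5 = 8
Colne - Orton - Yarm: 4+5 = 9
Colne - Eskin - Orton - Yarm: 4+2+5 = 11
Colne - Quorn - Yarm: 7+2 = 9
The minimum is 8 mi via Colne - Arlen - Yarm.

8 mi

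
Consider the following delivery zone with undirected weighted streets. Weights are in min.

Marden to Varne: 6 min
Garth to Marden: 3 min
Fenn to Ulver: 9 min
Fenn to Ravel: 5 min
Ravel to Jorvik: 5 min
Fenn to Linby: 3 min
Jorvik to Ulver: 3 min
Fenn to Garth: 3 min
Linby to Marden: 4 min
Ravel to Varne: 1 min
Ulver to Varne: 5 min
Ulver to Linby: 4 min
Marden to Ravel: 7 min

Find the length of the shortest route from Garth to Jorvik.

13 min

Candidate routes:
Garth → Fenn → Ravel → Jorvik: 3+5+5 = 13
Garth → Marden → Linby → Ulver → Jorvik: 3+4+4+3 = 14
The minimum is 13 min via Garth → Fenn → Ravel → Jorvik.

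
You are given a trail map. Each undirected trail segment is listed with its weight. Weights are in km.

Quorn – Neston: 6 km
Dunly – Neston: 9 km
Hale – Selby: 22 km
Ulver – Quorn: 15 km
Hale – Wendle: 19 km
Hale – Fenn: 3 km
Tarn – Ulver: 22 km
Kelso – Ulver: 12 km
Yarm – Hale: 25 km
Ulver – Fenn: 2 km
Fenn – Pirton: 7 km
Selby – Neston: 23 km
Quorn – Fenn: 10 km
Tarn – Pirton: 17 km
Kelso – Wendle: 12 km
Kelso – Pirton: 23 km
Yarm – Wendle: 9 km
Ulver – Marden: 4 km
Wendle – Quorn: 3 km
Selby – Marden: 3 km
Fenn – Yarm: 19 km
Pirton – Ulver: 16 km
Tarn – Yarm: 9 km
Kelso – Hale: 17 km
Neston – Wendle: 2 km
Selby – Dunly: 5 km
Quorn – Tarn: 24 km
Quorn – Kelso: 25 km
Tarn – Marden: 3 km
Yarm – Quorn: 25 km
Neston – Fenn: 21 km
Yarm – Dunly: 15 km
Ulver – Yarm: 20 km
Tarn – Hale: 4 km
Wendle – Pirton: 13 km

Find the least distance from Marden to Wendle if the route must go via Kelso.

Best Marden to Kelso: Marden → Ulver → Kelso costing 16
Best Kelso to Wendle: Kelso → Wendle costing 12
Total via Kelso: 16 + 12 = 28 km.

28 km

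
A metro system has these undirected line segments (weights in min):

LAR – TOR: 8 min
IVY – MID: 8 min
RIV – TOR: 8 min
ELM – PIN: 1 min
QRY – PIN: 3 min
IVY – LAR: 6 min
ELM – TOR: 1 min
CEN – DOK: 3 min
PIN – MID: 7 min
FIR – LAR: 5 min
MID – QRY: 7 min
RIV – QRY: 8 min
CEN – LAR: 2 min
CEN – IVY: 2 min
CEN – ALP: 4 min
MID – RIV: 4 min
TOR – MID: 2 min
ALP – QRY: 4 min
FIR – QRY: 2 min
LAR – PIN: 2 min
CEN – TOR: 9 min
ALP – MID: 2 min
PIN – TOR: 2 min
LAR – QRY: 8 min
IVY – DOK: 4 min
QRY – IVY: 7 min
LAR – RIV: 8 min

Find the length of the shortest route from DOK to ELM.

8 min

Enumerating some paths:
DOK - CEN - LAR - PIN - TOR - ELM: 3+2+2+2+1 = 10
DOK - IVY - CEN - LAR - PIN - ELM: 4+2+2+2+1 = 11
DOK - CEN - LAR - PIN - ELM: 3+2+2+1 = 8
The minimum is 8 min via DOK - CEN - LAR - PIN - ELM.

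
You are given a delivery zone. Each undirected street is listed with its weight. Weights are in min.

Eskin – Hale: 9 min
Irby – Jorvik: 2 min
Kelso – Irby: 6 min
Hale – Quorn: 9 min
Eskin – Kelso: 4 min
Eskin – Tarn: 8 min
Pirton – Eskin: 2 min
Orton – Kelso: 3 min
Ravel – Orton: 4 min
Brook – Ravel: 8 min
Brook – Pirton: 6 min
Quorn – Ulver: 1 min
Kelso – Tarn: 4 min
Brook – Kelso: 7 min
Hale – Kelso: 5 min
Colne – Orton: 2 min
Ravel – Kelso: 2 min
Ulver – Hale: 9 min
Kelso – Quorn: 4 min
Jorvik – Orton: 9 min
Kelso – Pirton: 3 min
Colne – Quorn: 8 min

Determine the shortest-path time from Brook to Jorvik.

15 min

Candidate routes:
Brook → Pirton → Kelso → Irby → Jorvik: 6+3+6+2 = 17
Brook → Kelso → Orton → Jorvik: 7+3+9 = 19
Brook → Kelso → Irby → Jorvik: 7+6+2 = 15
Brook → Ravel → Kelso → Irby → Jorvik: 8+2+6+2 = 18
The minimum is 15 min via Brook → Kelso → Irby → Jorvik.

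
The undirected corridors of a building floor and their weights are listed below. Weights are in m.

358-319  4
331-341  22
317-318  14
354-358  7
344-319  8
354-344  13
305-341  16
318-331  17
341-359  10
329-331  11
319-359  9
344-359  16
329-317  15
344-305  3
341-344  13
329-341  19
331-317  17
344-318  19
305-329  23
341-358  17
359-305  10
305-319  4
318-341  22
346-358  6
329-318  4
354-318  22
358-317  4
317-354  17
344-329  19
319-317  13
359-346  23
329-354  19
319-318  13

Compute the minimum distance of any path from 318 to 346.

Running Dijkstra from 318:
318: 0
329: 4  (via 318)
319: 13  (via 318)
317: 14  (via 318)
331: 15  (via 329)
305: 17  (via 319)
358: 17  (via 319)
344: 19  (via 318)
359: 22  (via 319)
341: 22  (via 318)
354: 22  (via 318)
346: 23  (via 358)
Shortest route: 318–319–358–346 = 23 m.

23 m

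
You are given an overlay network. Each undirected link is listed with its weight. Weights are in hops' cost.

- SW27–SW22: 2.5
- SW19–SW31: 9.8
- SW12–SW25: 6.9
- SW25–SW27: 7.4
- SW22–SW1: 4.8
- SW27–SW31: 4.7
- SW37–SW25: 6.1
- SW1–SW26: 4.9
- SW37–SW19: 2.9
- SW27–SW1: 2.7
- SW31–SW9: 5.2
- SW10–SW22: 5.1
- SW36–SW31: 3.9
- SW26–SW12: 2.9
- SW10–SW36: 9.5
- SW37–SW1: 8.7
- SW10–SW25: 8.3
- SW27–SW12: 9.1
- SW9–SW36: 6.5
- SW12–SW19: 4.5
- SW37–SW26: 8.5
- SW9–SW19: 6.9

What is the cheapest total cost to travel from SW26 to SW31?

Compare a few routes:
SW26–SW12–SW27–SW31: 2.9+9.1+4.7 = 16.7
SW26–SW1–SW27–SW31: 4.9+2.7+4.7 = 12.3
SW26–SW1–SW22–SW27–SW31: 4.9+4.8+2.5+4.7 = 16.9
Cheapest is SW26–SW1–SW27–SW31 at 12.3 hops' cost.

12.3 hops' cost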